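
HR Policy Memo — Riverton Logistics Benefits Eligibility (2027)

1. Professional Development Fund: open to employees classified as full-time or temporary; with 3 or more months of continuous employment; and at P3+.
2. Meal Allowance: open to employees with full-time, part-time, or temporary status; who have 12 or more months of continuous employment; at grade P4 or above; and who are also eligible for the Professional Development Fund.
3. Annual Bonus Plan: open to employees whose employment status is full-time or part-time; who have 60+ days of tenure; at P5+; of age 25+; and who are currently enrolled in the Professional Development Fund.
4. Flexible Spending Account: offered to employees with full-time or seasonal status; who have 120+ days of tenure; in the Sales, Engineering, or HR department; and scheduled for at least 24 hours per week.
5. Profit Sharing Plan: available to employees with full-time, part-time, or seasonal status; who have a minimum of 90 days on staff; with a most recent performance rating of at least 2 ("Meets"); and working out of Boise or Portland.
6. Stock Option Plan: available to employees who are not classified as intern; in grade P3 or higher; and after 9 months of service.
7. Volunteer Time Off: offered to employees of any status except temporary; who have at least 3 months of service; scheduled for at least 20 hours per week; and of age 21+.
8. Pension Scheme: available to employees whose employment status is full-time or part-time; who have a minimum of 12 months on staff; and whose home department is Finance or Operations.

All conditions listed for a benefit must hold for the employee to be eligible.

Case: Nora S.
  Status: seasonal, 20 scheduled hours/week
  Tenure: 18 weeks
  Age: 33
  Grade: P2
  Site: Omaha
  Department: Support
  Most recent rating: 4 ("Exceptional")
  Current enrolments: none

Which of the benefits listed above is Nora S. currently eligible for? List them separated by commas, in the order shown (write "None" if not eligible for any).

Volunteer Time Off

Professional Development Fund — status seasonal ✗ (requires full-time or temporary) → not eligible.
Meal Allowance — status seasonal ✗ (requires full-time, part-time, or temporary) → not eligible.
Annual Bonus Plan — status seasonal ✗ (requires full-time or part-time) → not eligible.
Flexible Spending Account — status seasonal ✓; service 18 weeks ≥ 120 days ✓; dept Support ✗ → not eligible.
Profit Sharing Plan — status seasonal ✓; service 18 weeks ≥ 90 days ✓; rating 4 ≥ 2 ✓; site Omaha ✗ (not Boise or Portland) → not eligible.
Stock Option Plan — status seasonal ✓ (not excluded); grade P2 < P3 ✗ → not eligible.
Volunteer Time Off — status seasonal ✓ (not excluded); service 18 weeks ≥ 3 months (≈90 days) ✓; 20 hrs/wk ≥ 20 ✓; age 33 ≥ 21 ✓ → eligible.
Pension Scheme — status seasonal ✗ (requires full-time or part-time) → not eligible.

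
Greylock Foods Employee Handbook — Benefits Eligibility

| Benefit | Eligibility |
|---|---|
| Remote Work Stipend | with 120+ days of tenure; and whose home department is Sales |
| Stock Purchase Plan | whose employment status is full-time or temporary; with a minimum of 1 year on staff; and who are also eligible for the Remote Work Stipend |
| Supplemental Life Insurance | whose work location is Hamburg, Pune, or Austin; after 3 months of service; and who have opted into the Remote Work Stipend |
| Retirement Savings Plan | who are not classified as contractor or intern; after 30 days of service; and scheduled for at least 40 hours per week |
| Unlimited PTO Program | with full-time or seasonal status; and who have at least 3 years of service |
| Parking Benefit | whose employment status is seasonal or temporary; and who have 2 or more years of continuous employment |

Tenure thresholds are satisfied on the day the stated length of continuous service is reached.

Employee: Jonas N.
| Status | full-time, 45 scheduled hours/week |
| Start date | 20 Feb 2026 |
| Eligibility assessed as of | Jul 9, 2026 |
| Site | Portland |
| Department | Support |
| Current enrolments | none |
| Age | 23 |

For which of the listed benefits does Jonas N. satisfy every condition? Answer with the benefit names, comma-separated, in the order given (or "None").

Retirement Savings Plan

Service from 20 Feb 2026 to Jul 9, 2026: 139 days.
Remote Work Stipend — service 139 days ≥ 120 days ✓; dept Support ✗ → not eligible.
Stock Purchase Plan — status full-time ✓; service 139 days < 1 year (≈365 days) ✗ → not eligible.
Supplemental Life Insurance — site Portland ✗ (not Hamburg, Pune, or Austin) → not eligible.
Retirement Savings Plan — status full-time ✓ (not excluded); service 139 days ≥ 30 days ✓; 45 hrs/wk ≥ 40 ✓ → eligible.
Unlimited PTO Program — status full-time ✓; service 139 days < 3 years (≈1095 days) ✗ → not eligible.
Parking Benefit — status full-time ✗ (requires seasonal or temporary) → not eligible.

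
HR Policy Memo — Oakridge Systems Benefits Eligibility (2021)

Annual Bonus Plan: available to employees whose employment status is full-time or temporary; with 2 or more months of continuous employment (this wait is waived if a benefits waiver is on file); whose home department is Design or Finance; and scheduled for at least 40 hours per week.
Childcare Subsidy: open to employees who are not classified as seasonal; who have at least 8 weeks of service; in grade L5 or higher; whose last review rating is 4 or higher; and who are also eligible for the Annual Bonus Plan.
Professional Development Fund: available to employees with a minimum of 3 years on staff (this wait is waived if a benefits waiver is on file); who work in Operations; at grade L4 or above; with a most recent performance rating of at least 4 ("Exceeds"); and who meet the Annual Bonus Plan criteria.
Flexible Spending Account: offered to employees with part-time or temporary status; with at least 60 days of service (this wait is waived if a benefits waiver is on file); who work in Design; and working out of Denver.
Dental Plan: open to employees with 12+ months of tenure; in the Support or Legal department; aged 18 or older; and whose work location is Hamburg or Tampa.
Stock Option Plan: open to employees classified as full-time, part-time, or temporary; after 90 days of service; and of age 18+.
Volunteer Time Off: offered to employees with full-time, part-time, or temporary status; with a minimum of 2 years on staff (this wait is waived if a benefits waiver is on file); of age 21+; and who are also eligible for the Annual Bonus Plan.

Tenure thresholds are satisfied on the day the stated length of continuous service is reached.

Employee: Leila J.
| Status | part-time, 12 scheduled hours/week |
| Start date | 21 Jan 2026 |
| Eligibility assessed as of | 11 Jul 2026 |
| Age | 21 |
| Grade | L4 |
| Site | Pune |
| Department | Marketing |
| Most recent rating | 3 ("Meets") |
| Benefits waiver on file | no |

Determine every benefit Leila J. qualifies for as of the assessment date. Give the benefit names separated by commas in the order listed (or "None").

Stock Option Plan

Service from 21 Jan 2026 to 11 Jul 2026: 171 days.
Annual Bonus Plan — status part-time ✗ (requires full-time or temporary) → not eligible.
Childcare Subsidy — status part-time ✓ (not excluded); service 171 days ≥ 8 weeks (≈56 days) ✓; grade L4 < L5 ✗ → not eligible.
Professional Development Fund — no waiver, service 171 days < 3 years (≈1095 days) ✗ → not eligible.
Flexible Spending Account — status part-time ✓; no waiver, service 171 days ≥ 60 days ✓; dept Marketing ✗ → not eligible.
Dental Plan — service 171 days < 12 months (≈360 days) ✗ → not eligible.
Stock Option Plan — status part-time ✓; service 171 days ≥ 90 days ✓; age 21 ≥ 18 ✓ → eligible.
Volunteer Time Off — status part-time ✓; no waiver, service 171 days < 2 years (≈730 days) ✗ → not eligible.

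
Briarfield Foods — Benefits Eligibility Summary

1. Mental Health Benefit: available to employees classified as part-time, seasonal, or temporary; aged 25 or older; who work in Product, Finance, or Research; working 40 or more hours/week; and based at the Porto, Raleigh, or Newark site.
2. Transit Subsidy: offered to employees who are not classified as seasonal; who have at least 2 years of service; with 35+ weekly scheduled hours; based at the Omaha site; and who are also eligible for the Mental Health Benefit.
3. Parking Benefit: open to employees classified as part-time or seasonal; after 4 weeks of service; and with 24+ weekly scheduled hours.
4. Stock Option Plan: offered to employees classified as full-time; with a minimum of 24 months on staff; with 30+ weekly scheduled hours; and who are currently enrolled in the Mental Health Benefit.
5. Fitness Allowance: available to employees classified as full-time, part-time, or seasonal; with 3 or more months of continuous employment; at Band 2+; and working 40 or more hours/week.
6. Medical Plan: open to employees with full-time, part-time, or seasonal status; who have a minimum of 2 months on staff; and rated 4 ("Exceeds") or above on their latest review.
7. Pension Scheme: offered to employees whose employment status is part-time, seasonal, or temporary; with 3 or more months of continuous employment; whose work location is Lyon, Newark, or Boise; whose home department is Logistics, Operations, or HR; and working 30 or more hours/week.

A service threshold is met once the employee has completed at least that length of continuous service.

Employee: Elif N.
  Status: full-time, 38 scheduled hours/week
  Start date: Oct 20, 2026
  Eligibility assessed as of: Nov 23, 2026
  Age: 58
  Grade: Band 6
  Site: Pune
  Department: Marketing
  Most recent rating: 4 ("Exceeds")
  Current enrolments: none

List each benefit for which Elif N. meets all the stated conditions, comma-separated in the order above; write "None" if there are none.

None

Service from Oct 20, 2026 to Nov 23, 2026: 34 days.
Mental Health Benefit — status full-time ✗ (requires part-time, seasonal, or temporary) → not eligible.
Transit Subsidy — status full-time ✓ (not excluded); service 34 days < 2 years (≈730 days) ✗ → not eligible.
Parking Benefit — status full-time ✗ (requires part-time or seasonal) → not eligible.
Stock Option Plan — status full-time ✓; service 34 days < 24 months (≈720 days) ✗ → not eligible.
Fitness Allowance — status full-time ✓; service 34 days < 3 months (≈90 days) ✗ → not eligible.
Medical Plan — status full-time ✓; service 34 days < 2 months (≈60 days) ✗ → not eligible.
Pension Scheme — status full-time ✗ (requires part-time, seasonal, or temporary) → not eligible.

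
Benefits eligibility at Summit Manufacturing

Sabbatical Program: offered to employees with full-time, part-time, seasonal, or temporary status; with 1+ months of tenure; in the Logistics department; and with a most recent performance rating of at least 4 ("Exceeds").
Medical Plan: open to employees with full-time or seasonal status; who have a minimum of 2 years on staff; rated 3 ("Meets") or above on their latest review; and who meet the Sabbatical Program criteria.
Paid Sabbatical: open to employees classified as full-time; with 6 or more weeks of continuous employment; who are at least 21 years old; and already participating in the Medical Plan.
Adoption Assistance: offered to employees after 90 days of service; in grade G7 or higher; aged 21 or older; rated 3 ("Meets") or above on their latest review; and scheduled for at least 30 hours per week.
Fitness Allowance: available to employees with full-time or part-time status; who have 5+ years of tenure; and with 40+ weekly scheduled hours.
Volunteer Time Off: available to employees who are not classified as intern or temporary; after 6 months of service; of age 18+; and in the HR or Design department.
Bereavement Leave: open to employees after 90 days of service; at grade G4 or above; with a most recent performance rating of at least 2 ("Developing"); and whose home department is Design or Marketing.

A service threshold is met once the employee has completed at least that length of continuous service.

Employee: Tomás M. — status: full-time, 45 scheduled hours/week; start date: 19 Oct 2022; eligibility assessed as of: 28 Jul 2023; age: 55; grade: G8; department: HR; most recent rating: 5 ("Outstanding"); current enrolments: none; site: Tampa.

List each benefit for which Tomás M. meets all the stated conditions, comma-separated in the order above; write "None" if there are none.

Service from 19 Oct 2022 to 28 Jul 2023: 282 days.
Sabbatical Program — status full-time ✓; service 282 days ≥ 1 month (≈30 days) ✓; dept HR ✗ → not eligible.
Medical Plan — status full-time ✓; service 282 days < 2 years (≈730 days) ✗ → not eligible.
Paid Sabbatical — status full-time ✓; service 282 days ≥ 6 weeks (≈42 days) ✓; age 55 ≥ 21 ✓; not enrolled in Medical Plan ✗ → not eligible.
Adoption Assistance — service 282 days ≥ 90 days ✓; grade G8 ≥ G7 ✓; age 55 ≥ 21 ✓; rating 5 ≥ 3 ✓; 45 hrs/wk ≥ 30 ✓ → eligible.
Fitness Allowance — status full-time ✓; service 282 days < 5 years (≈1825 days) ✗ → not eligible.
Volunteer Time Off — status full-time ✓ (not excluded); service 282 days ≥ 6 months (≈180 days) ✓; age 55 ≥ 18 ✓; dept HR ✓ → eligible.
Bereavement Leave — service 282 days ≥ 90 days ✓; grade G8 ≥ G4 ✓; rating 5 ≥ 2 ✓; dept HR ✗ → not eligible.

Adoption Assistance, Volunteer Time Off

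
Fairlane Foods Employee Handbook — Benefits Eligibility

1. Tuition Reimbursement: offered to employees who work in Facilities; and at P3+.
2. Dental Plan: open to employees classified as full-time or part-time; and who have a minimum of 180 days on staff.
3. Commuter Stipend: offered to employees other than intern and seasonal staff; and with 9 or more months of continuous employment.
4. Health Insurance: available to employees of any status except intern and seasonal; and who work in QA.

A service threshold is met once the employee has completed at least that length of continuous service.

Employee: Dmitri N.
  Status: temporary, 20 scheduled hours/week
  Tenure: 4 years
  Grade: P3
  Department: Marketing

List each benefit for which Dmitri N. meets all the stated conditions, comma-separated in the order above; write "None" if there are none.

Commuter Stipend

Tuition Reimbursement — dept Marketing ✗ → not eligible.
Dental Plan — status temporary ✗ (requires full-time or part-time) → not eligible.
Commuter Stipend — status temporary ✓ (not excluded); service 4 years ≥ 9 months (≈270 days) ✓ → eligible.
Health Insurance — status temporary ✓ (not excluded); dept Marketing ✗ → not eligible.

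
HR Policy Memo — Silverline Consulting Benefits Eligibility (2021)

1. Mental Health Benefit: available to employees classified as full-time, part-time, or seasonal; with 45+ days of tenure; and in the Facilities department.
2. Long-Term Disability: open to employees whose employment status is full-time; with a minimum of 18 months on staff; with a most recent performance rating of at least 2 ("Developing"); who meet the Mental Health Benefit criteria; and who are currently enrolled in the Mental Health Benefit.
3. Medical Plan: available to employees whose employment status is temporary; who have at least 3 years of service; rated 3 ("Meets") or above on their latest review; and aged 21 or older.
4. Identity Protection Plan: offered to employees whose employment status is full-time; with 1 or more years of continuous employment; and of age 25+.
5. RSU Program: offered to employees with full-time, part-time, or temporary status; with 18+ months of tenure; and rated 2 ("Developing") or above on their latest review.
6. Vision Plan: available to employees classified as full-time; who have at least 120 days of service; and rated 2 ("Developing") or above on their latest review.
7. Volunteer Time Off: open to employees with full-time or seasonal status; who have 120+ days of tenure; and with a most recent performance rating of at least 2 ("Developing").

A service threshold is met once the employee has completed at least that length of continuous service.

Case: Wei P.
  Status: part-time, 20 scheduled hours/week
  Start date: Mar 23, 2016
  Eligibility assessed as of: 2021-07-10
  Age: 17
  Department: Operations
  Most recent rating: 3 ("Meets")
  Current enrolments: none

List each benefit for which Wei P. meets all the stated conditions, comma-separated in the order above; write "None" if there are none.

Service from Mar 23, 2016 to 2021-07-10: 1935 days.
Mental Health Benefit — status part-time ✓; service 1935 days ≥ 45 days ✓; dept Operations ✗ → not eligible.
Long-Term Disability — status part-time ✗ (requires full-time) → not eligible.
Medical Plan — status part-time ✗ (requires temporary) → not eligible.
Identity Protection Plan — status part-time ✗ (requires full-time) → not eligible.
RSU Program — status part-time ✓; service 1935 days ≥ 18 months (≈540 days) ✓; rating 3 ≥ 2 ✓ → eligible.
Vision Plan — status part-time ✗ (requires full-time) → not eligible.
Volunteer Time Off — status part-time ✗ (requires full-time or seasonal) → not eligible.

RSU Program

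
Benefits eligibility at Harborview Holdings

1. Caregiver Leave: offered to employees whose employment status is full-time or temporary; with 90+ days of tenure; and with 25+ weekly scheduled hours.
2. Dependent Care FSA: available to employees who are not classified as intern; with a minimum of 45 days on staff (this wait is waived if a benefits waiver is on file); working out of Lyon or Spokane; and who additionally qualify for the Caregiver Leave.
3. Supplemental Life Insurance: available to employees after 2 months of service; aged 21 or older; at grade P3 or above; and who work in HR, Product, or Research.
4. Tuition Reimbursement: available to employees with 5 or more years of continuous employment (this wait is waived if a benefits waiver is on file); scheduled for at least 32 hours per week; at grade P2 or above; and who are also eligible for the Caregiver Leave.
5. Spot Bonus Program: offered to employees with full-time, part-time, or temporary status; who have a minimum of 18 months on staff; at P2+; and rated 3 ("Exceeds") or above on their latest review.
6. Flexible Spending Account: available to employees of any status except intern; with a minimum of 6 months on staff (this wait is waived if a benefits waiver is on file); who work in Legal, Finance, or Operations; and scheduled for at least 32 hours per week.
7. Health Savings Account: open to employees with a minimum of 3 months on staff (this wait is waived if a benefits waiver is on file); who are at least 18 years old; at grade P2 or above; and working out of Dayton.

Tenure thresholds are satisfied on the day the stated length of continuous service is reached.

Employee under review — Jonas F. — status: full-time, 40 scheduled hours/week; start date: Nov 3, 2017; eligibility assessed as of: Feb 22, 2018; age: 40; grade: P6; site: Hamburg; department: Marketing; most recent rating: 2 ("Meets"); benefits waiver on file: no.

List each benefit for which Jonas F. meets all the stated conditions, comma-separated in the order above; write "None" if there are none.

Caregiver Leave

Service from Nov 3, 2017 to Feb 22, 2018: 111 days.
Caregiver Leave — status full-time ✓; service 111 days ≥ 90 days ✓; 40 hrs/wk ≥ 25 ✓ → eligible.
Dependent Care FSA — status full-time ✓ (not excluded); no waiver, service 111 days ≥ 45 days ✓; site Hamburg ✗ (not Lyon or Spokane) → not eligible.
Supplemental Life Insurance — service 111 days ≥ 2 months (≈60 days) ✓; age 40 ≥ 21 ✓; grade P6 ≥ P3 ✓; dept Marketing ✗ → not eligible.
Tuition Reimbursement — no waiver, service 111 days < 5 years (≈1825 days) ✗ → not eligible.
Spot Bonus Program — status full-time ✓; service 111 days < 18 months (≈540 days) ✗ → not eligible.
Flexible Spending Account — status full-time ✓ (not excluded); no waiver, service 111 days < 6 months (≈180 days) ✗ → not eligible.
Health Savings Account — no waiver, service 111 days ≥ 3 months (≈90 days) ✓; age 40 ≥ 18 ✓; grade P6 ≥ P2 ✓; site Hamburg ✗ (not Dayton) → not eligible.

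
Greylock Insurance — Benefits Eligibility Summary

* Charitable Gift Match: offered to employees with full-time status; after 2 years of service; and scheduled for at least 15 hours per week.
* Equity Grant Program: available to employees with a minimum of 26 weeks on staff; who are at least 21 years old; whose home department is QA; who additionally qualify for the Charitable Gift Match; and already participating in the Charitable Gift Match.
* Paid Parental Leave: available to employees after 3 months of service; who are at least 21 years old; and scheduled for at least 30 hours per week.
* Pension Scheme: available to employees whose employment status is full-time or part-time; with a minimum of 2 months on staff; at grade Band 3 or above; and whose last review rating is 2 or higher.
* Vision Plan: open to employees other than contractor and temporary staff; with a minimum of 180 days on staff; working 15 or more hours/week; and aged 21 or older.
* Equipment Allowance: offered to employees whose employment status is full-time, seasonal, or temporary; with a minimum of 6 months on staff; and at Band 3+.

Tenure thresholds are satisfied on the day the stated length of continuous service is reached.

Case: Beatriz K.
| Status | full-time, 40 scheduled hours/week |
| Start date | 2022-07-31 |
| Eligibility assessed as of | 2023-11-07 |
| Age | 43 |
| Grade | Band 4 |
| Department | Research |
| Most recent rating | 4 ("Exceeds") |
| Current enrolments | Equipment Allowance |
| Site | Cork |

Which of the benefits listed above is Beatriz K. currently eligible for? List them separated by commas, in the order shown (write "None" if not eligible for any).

Paid Parental Leave, Pension Scheme, Vision Plan, Equipment Allowance

Service from 2022-07-31 to 2023-11-07: 464 days.
Charitable Gift Match — status full-time ✓; service 464 days < 2 years (≈730 days) ✗ → not eligible.
Equity Grant Program — service 464 days ≥ 26 weeks (≈182 days) ✓; age 43 ≥ 21 ✓; dept Research ✗ → not eligible.
Paid Parental Leave — service 464 days ≥ 3 months (≈90 days) ✓; age 43 ≥ 21 ✓; 40 hrs/wk ≥ 30 ✓ → eligible.
Pension Scheme — status full-time ✓; service 464 days ≥ 2 months (≈60 days) ✓; grade Band 4 ≥ Band 3 ✓; rating 4 ≥ 2 ✓ → eligible.
Vision Plan — status full-time ✓ (not excluded); service 464 days ≥ 180 days ✓; 40 hrs/wk ≥ 15 ✓; age 43 ≥ 21 ✓ → eligible.
Equipment Allowance — status full-time ✓; service 464 days ≥ 6 months (≈180 days) ✓; grade Band 4 ≥ Band 3 ✓ → eligible.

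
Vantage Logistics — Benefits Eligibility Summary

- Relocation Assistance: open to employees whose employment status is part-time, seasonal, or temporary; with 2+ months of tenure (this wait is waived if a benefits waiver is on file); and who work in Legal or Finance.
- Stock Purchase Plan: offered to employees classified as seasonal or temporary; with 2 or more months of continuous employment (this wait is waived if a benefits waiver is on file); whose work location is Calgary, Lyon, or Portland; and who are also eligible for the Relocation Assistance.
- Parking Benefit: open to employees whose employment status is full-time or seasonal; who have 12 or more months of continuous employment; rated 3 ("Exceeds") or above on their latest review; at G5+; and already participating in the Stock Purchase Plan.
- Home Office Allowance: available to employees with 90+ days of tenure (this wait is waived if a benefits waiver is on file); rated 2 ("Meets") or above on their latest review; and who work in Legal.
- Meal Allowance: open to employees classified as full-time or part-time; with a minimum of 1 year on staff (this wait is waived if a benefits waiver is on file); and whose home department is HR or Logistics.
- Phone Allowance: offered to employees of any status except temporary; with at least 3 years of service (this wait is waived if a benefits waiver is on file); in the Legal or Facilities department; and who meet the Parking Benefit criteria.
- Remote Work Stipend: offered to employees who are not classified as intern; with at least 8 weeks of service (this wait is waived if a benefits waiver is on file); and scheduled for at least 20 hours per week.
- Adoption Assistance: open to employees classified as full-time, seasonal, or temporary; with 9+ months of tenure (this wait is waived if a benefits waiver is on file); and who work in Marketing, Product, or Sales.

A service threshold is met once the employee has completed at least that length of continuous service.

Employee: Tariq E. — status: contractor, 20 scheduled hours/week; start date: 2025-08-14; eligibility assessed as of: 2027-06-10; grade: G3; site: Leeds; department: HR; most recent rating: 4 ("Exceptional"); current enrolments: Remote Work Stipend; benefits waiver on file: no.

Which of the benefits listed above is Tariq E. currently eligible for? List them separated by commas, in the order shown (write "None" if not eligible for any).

Service from 2025-08-14 to 2027-06-10: 665 days.
Relocation Assistance — status contractor ✗ (requires part-time, seasonal, or temporary) → not eligible.
Stock Purchase Plan — status contractor ✗ (requires seasonal or temporary) → not eligible.
Parking Benefit — status contractor ✗ (requires full-time or seasonal) → not eligible.
Home Office Allowance — no waiver, service 665 days ≥ 90 days ✓; rating 4 ≥ 2 ✓; dept HR ✗ → not eligible.
Meal Allowance — status contractor ✗ (requires full-time or part-time) → not eligible.
Phone Allowance — status contractor ✓ (not excluded); no waiver, service 665 days < 3 years (≈1095 days) ✗ → not eligible.
Remote Work Stipend — status contractor ✓ (not excluded); no waiver, service 665 days ≥ 8 weeks (≈56 days) ✓; 20 hrs/wk ≥ 20 ✓ → eligible.
Adoption Assistance — status contractor ✗ (requires full-time, seasonal, or temporary) → not eligible.

Remote Work Stipend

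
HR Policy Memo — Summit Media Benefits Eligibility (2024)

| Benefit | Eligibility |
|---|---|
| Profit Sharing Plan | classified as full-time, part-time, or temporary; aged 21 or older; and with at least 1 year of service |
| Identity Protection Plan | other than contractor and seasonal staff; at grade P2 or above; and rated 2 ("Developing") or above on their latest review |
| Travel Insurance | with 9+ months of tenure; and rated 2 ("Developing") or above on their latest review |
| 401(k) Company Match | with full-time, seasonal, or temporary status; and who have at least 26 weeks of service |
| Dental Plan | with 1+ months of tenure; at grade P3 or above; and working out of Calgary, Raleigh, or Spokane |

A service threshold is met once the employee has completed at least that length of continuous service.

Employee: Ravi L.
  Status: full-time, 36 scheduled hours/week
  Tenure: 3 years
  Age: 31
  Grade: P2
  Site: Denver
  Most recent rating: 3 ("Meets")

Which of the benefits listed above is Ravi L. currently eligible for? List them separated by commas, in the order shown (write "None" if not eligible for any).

Profit Sharing Plan — status full-time ✓; age 31 ≥ 21 ✓; service 3 years ≥ 1 year ✓ → eligible.
Identity Protection Plan — status full-time ✓ (not excluded); grade P2 ≥ P2 ✓; rating 3 ≥ 2 ✓ → eligible.
Travel Insurance — service 3 years ≥ 9 months (≈270 days) ✓; rating 3 ≥ 2 ✓ → eligible.
401(k) Company Match — status full-time ✓; service 3 years ≥ 26 weeks (≈182 days) ✓ → eligible.
Dental Plan — service 3 years ≥ 1 month (≈30 days) ✓; grade P2 < P3 ✗ → not eligible.

Profit Sharing Plan, Identity Protection Plan, Travel Insurance, 401(k) Company Match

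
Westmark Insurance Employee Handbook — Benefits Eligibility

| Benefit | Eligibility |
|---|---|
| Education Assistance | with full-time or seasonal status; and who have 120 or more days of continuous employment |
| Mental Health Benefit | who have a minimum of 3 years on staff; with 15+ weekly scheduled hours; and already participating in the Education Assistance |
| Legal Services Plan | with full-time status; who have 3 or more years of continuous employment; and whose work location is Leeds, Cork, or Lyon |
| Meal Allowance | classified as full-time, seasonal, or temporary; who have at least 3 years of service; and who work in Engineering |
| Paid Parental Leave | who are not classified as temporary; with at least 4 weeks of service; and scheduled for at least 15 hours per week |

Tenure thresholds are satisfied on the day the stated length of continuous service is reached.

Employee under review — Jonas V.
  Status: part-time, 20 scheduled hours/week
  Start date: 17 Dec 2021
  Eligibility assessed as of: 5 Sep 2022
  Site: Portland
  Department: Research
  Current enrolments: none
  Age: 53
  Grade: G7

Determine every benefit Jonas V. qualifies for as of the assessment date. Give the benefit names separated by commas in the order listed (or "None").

Paid Parental Leave

Service from 17 Dec 2021 to 5 Sep 2022: 262 days.
Education Assistance — status part-time ✗ (requires full-time or seasonal) → not eligible.
Mental Health Benefit — service 262 days < 3 years (≈1095 days) ✗ → not eligible.
Legal Services Plan — status part-time ✗ (requires full-time) → not eligible.
Meal Allowance — status part-time ✗ (requires full-time, seasonal, or temporary) → not eligible.
Paid Parental Leave — status part-time ✓ (not excluded); service 262 days ≥ 4 weeks (≈28 days) ✓; 20 hrs/wk ≥ 15 ✓ → eligible.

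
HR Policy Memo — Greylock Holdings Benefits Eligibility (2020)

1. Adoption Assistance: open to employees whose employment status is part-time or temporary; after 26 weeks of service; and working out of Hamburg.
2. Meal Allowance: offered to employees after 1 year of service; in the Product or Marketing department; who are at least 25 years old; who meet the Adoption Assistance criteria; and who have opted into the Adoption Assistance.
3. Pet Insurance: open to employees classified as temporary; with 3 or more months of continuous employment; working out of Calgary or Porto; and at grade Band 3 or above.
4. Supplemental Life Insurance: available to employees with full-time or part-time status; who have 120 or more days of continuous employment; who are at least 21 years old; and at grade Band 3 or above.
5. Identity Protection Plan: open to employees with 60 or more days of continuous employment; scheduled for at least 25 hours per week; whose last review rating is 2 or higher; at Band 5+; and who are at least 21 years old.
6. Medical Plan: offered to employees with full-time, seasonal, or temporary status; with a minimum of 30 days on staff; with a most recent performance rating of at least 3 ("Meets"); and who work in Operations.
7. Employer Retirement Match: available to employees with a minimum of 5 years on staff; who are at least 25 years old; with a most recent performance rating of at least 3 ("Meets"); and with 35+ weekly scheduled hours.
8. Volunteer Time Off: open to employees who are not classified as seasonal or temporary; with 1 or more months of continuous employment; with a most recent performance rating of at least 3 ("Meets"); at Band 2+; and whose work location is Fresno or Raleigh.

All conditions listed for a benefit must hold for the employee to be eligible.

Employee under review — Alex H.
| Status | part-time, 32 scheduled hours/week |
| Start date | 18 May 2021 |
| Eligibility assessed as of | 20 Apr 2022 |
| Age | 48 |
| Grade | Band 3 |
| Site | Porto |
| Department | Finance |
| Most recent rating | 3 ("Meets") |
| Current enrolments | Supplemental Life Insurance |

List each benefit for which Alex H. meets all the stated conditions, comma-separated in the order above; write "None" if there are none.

Supplemental Life Insurance

Service from 18 May 2021 to 20 Apr 2022: 337 days.
Adoption Assistance — status part-time ✓; service 337 days ≥ 26 weeks (≈182 days) ✓; site Porto ✗ (not Hamburg) → not eligible.
Meal Allowance — service 337 days < 1 year (≈365 days) ✗ → not eligible.
Pet Insurance — status part-time ✗ (requires temporary) → not eligible.
Supplemental Life Insurance — status part-time ✓; service 337 days ≥ 120 days ✓; age 48 ≥ 21 ✓; grade Band 3 ≥ Band 3 ✓ → eligible.
Identity Protection Plan — service 337 days ≥ 60 days ✓; 32 hrs/wk ≥ 25 ✓; rating 3 ≥ 2 ✓; grade Band 3 < Band 5 ✗ → not eligible.
Medical Plan — status part-time ✗ (requires full-time, seasonal, or temporary) → not eligible.
Employer Retirement Match — service 337 days < 5 years (≈1825 days) ✗ → not eligible.
Volunteer Time Off — status part-time ✓ (not excluded); service 337 days ≥ 1 month (≈30 days) ✓; rating 3 ≥ 3 ✓; grade Band 3 ≥ Band 2 ✓; site Porto ✗ (not Fresno or Raleigh) → not eligible.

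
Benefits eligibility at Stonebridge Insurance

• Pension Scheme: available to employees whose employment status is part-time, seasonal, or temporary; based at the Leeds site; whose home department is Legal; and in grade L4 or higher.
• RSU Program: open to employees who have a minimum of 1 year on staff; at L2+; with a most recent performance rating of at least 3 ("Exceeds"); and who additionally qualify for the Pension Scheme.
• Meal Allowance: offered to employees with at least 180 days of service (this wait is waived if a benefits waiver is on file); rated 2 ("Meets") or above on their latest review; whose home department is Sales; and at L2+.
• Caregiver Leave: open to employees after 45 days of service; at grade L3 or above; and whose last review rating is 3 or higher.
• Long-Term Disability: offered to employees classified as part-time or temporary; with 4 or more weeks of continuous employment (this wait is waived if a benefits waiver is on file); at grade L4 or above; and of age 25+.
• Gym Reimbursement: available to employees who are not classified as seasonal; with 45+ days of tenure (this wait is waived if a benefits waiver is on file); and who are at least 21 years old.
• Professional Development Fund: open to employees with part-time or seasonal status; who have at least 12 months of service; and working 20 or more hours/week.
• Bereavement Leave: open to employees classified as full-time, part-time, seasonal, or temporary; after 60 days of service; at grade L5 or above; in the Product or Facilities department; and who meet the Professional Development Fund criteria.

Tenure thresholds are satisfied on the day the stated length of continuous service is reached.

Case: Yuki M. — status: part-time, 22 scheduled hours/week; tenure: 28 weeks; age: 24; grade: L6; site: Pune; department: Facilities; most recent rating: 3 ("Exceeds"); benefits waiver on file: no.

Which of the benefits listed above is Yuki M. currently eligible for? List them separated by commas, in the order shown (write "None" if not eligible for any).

Caregiver Leave, Gym Reimbursement

Pension Scheme — status part-time ✓; site Pune ✗ (not Leeds) → not eligible.
RSU Program — service 28 weeks < 1 year (≈365 days) ✗ → not eligible.
Meal Allowance — no waiver, service 28 weeks ≥ 180 days ✓; rating 3 ≥ 2 ✓; dept Facilities ✗ → not eligible.
Caregiver Leave — service 28 weeks ≥ 45 days ✓; grade L6 ≥ L3 ✓; rating 3 ≥ 3 ✓ → eligible.
Long-Term Disability — status part-time ✓; no waiver, service 28 weeks ≥ 4 weeks ✓; grade L6 ≥ L4 ✓; age 24 < 25 ✗ → not eligible.
Gym Reimbursement — status part-time ✓ (not excluded); no waiver, service 28 weeks ≥ 45 days ✓; age 24 ≥ 21 ✓ → eligible.
Professional Development Fund — status part-time ✓; service 28 weeks < 12 months (≈360 days) ✗ → not eligible.
Bereavement Leave — status part-time ✓; service 28 weeks ≥ 60 days ✓; grade L6 ≥ L5 ✓; dept Facilities ✓; not eligible for Professional Development Fund ✗ → not eligible.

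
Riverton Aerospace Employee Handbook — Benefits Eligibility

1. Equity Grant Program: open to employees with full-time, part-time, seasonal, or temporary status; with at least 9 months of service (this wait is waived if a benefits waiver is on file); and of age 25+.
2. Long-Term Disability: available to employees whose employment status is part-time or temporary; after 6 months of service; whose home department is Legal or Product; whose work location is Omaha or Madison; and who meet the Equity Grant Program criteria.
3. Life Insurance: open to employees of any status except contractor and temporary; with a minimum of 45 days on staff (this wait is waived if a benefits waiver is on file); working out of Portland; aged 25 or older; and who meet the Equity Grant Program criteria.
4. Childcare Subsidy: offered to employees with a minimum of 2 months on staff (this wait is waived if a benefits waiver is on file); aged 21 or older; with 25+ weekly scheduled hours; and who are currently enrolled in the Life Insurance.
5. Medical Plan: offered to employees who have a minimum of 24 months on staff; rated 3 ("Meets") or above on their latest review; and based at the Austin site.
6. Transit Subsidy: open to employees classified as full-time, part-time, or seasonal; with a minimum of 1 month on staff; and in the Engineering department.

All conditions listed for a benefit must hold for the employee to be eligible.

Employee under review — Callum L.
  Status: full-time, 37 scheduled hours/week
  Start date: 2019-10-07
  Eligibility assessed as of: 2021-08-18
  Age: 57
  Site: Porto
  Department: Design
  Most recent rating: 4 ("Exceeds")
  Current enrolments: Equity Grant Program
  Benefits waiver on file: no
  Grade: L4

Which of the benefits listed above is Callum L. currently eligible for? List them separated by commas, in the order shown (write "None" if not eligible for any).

Service from 2019-10-07 to 2021-08-18: 681 days.
Equity Grant Program — status full-time ✓; no waiver, service 681 days ≥ 9 months (≈270 days) ✓; age 57 ≥ 25 ✓ → eligible.
Long-Term Disability — status full-time ✗ (requires part-time or temporary) → not eligible.
Life Insurance — status full-time ✓ (not excluded); no waiver, service 681 days ≥ 45 days ✓; site Porto ✗ (not Portland) → not eligible.
Childcare Subsidy — no waiver, service 681 days ≥ 2 months (≈60 days) ✓; age 57 ≥ 21 ✓; 37 hrs/wk ≥ 25 ✓; not enrolled in Life Insurance ✗ → not eligible.
Medical Plan — service 681 days < 24 months (≈720 days) ✗ → not eligible.
Transit Subsidy — status full-time ✓; service 681 days ≥ 1 month (≈30 days) ✓; dept Design ✗ → not eligible.

Equity Grant Program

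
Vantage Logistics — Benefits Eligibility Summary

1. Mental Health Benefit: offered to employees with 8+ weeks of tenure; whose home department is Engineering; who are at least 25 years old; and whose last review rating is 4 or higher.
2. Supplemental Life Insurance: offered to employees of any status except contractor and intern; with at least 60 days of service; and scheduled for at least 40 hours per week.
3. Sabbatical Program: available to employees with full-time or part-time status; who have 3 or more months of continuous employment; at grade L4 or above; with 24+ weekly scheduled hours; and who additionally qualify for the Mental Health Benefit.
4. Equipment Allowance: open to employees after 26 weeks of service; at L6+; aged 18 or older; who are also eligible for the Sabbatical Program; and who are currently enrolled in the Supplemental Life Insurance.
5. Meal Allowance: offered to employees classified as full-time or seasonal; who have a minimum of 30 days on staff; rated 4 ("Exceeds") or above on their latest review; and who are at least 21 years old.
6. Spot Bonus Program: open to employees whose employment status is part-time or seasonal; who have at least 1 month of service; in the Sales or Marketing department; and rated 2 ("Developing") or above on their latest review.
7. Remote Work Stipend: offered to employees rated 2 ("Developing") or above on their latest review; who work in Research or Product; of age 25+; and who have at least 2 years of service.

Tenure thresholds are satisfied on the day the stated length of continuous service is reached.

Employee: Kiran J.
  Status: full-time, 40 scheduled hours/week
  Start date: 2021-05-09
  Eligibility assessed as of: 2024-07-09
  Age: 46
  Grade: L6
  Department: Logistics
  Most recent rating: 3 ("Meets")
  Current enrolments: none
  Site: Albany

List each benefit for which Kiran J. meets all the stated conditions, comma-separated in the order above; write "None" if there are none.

Supplemental Life Insurance

Service from 2021-05-09 to 2024-07-09: 1157 days.
Mental Health Benefit — service 1157 days ≥ 8 weeks (≈56 days) ✓; dept Logistics ✗ → not eligible.
Supplemental Life Insurance — status full-time ✓ (not excluded); service 1157 days ≥ 60 days ✓; 40 hrs/wk ≥ 40 ✓ → eligible.
Sabbatical Program — status full-time ✓; service 1157 days ≥ 3 months (≈90 days) ✓; grade L6 ≥ L4 ✓; 40 hrs/wk ≥ 24 ✓; not eligible for Mental Health Benefit ✗ → not eligible.
Equipment Allowance — service 1157 days ≥ 26 weeks (≈182 days) ✓; grade L6 ≥ L6 ✓; age 46 ≥ 18 ✓; not eligible for Sabbatical Program ✗ → not eligible.
Meal Allowance — status full-time ✓; service 1157 days ≥ 30 days ✓; rating 3 < 4 ✗ → not eligible.
Spot Bonus Program — status full-time ✗ (requires part-time or seasonal) → not eligible.
Remote Work Stipend — rating 3 ≥ 2 ✓; dept Logistics ✗ → not eligible.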